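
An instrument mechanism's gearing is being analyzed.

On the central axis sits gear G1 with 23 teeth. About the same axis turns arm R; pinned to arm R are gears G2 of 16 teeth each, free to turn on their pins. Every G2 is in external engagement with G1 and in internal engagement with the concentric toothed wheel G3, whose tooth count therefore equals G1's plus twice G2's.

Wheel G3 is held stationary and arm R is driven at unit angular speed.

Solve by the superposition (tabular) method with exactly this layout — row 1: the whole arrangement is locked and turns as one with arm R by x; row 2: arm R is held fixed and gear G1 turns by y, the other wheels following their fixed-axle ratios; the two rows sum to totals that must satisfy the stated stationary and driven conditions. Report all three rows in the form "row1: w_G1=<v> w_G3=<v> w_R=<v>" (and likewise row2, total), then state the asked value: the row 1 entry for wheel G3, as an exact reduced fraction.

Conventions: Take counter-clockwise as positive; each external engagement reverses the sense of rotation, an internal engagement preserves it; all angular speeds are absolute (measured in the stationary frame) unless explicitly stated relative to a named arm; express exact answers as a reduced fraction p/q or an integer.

topology: planetary set — G1 23T / G2 16T / G3 55T, arm = carrier (Willis)
row 1 (train locked, turned with arm): all members turn x
superposition row 2 [arm held]: sun y, ring −(23/55)·y, arm 0
boundary: total ω_ring = x − (23/55)·y = 0 and total ω_arm = x = 1  ⇒  y = 55/23, x = 1
row 2 ring = −(23/55)·55/23 = -1
totals (row 1 + row 2): sun 1 + 55/23 = 78/23, ring 1 + (-1) = 0, arm 1 + 0 = 1
asked cell (row1, ring) = 1

row1: w_G1=1 w_G3=1 w_R=1
row2: w_G1=55/23 w_G3=-1 w_R=0
total: w_G1=78/23 w_G3=0 w_R=1
asked value: 1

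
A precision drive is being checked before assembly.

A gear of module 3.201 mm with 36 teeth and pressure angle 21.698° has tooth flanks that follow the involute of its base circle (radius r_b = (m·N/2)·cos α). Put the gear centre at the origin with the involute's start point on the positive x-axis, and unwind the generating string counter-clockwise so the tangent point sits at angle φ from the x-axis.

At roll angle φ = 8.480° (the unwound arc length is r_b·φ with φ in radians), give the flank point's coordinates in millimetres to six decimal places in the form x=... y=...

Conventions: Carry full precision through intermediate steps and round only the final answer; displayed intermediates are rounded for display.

x=54.118649 y=0.057728

single-mesh involute tooth geometry (36T wheel at module 3.201)
pitch radius r_p = m·N/2 = 3.201·36/2 = 57.618000
base radius r_b = r_p·cos α = 57.618000·cos 21.698° = 53.535504
roll angle φ = 8.480° = 0.14800392 rad
x = r_b·(cos φ + φ·sin φ) = 54.118649
y = r_b·(sin φ − φ·cos φ) = 0.057728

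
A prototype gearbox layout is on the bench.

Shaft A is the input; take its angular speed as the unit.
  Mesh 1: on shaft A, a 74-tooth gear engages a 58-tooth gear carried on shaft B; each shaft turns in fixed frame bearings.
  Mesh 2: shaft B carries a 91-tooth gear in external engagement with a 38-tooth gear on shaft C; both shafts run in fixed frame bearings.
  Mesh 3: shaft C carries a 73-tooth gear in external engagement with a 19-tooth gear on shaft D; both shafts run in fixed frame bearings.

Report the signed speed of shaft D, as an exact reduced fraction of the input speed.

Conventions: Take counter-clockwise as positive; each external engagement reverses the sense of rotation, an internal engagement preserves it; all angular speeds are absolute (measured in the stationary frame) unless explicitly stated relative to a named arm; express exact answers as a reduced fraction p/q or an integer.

-245791/20938

3-mesh fixed-axis compound train (all bearings frame-fixed)
mesh 1 [74T→58T]: |ω|/ω_in = 1×74/58 = 37/29, sense flips to −
mesh 2 [91T→38T]: |ω|/ω_in = (37/29)×91/38 = 3367/1102, sense flips to +
mesh 3 [73T→19T]: |ω|/ω_in = (3367/1102)×73/19 = 245791/20938, sense flips to −
signed output speed (× input speed) = -245791/20938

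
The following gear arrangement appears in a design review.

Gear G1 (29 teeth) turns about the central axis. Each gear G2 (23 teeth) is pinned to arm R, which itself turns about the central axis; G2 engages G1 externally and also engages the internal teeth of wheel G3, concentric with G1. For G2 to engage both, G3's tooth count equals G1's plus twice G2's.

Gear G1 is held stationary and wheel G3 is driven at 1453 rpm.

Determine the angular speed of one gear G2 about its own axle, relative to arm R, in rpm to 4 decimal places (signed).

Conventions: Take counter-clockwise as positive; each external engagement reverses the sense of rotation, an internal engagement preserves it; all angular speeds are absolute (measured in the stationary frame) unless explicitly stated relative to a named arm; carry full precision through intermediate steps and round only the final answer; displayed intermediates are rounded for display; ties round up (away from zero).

recognized (axles ride arm R): planetary set, 29/23/75 teeth
normalise by the input: solve with ω_ring = 1, then scale by 1453 rpm
ring teeth: 29 + 2·23 = 75
29(ω_sun−ω_arm) = −75(ω_ring−ω_arm),  ω_sun = 0, ω_ring = 1
29(0−ω_arm) = −75(1−ω_arm)  ⇒  104·ω_arm = 75  ⇒  ω_arm = 75/104
sun–planet mesh: 29·(0−75/104) = −23·(ω_p−ω_arm)  ⇒  ω_p−ω_arm = 2175/2392
scale: ω_p−ω_arm = 2175/2392 × 1453 rpm = +1321.1852 rpm

+1321.1852 rpm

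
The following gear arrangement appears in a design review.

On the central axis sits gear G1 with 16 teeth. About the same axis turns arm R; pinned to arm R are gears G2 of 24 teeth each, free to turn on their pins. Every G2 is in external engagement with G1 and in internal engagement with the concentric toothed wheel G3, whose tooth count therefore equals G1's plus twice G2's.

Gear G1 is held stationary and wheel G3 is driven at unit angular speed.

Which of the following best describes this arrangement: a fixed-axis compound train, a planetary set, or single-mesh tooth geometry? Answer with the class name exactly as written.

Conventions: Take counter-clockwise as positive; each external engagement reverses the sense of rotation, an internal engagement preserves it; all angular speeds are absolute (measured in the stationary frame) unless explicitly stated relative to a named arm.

planetary set

topology: planetary set — G1 16T / G2 24T / G3 64T, arm = carrier (Willis)
classification: planetary set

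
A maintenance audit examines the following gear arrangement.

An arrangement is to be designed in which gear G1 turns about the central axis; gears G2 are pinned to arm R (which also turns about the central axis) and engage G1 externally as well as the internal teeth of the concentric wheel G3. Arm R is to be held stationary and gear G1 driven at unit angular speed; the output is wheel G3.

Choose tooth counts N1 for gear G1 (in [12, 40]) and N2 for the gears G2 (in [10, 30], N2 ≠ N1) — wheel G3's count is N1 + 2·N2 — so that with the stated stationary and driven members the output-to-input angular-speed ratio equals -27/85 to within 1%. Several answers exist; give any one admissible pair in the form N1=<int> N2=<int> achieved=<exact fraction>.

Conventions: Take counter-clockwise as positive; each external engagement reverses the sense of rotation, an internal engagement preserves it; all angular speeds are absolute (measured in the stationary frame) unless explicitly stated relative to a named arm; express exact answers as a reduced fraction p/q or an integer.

design class (target -27/85): planetary set
Willis with ω_arm = 0: ω_ring/ω_sun = −N1/N3; set equal to -27/85  ⇒  N3/N1 = −1/(-27/85) = 85/27
N3 = N1 + 2·N2  ⇒  N2/N1 = (N3/N1 − 1)/2 = (85/27 − 1)/2 = 29/27
smallest multiple with N1 ≥ 12 and N2 ≥ 10: k = 1  ⇒  N1 = 1·27 = 27, N2 = 1·29 = 29 (N1 ≤ 40, N2 ≤ 30, N2 ≠ N1 ✓), N3 = 27 + 2·29 = 85
check: −N1/N3 with N1 = 27, N3 = 85 gives -27/85; |achieved − target| = 0 ≤ 27/8500 ✓

N1=27 N2=29 achieved=-27/85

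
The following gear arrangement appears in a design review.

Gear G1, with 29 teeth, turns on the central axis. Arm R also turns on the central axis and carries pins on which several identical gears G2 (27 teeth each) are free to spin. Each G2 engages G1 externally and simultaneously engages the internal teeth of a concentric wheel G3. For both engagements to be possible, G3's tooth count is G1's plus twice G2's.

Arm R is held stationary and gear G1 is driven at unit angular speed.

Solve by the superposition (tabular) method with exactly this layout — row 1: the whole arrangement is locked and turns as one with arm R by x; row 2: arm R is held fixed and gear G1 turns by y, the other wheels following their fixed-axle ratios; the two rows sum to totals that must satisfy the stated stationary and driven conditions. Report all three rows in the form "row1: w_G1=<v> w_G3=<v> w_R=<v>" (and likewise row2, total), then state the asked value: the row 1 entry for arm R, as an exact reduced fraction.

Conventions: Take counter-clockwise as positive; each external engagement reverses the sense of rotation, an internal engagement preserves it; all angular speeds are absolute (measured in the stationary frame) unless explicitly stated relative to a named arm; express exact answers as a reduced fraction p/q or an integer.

planetary set (29T centre, 27T on arm, 83T internal) — Willis relation
row 1 (train locked, turned with arm): all members turn x
row 2 — arm fixed, fixed-axis ratios: sun y, ring −(29/83)·y, arm 0
boundary: total ω_arm = x = 0 and total ω_sun = x + y = 1  ⇒  y = 1, x = 0
row 2 ring = −(29/83)·1 = -29/83
totals (row 1 + row 2): sun 0 + 1 = 1, ring 0 + (-29/83) = -29/83, arm 0 + 0 = 0
asked cell (row1, arm) = 0

row1: w_G1=0 w_G3=0 w_R=0
row2: w_G1=1 w_G3=-29/83 w_R=0
total: w_G1=1 w_G3=-29/83 w_R=0
asked value: 0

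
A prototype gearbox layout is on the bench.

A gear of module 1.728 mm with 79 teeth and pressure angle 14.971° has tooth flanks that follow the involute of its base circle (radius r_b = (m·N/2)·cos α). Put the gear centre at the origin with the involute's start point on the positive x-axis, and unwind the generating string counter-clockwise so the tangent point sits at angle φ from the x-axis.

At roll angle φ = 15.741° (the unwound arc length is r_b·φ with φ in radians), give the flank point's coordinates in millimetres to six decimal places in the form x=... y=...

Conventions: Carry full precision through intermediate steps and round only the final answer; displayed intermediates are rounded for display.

single-mesh involute tooth geometry (79T wheel at module 1.728)
pitch radius r_p = m·N/2 = 1.728·79/2 = 68.256000
base radius r_b = r_p·cos α = 68.256000·cos 14.971° = 65.939166
roll angle φ = 15.741° = 0.27473228 rad
x = r_b·(cos φ + φ·sin φ) = 68.380879
y = r_b·(sin φ − φ·cos φ) = 0.452345

x=68.380879 y=0.452345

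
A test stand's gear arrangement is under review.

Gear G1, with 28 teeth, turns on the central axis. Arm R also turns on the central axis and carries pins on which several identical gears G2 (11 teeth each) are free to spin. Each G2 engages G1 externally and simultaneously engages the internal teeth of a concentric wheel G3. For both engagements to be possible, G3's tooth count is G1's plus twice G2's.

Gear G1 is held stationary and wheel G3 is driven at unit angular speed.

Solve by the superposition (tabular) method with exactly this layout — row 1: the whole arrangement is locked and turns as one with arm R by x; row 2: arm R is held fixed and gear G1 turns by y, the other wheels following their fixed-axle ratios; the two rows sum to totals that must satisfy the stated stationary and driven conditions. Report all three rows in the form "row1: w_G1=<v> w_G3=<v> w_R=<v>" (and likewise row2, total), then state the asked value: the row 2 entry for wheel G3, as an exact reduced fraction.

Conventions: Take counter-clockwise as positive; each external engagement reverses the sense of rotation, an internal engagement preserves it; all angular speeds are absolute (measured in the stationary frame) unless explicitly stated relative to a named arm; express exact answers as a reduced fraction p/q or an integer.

row1: w_G1=25/39 w_G3=25/39 w_R=25/39
row2: w_G1=-25/39 w_G3=14/39 w_R=0
total: w_G1=0 w_G3=1 w_R=25/39
asked value: 14/39

class = planetary set [G3 = 28+2·11 = 50; Willis about the carrier]
row 1 (train locked, turned with arm): all members turn x
row 2: sun turns y, ring = −(28/50)·y, arm 0
boundary: total ω_sun = x + y = 0 and total ω_ring = x − (28/50)·y = 1  ⇒  y = -25/39, x = 25/39
row 2 ring = −(28/50)·(-25/39) = 14/39
totals (row 1 + row 2): sun 25/39 + (-25/39) = 0, ring 25/39 + 14/39 = 1, arm 25/39 + 0 = 25/39
asked cell (row2, ring) = 14/39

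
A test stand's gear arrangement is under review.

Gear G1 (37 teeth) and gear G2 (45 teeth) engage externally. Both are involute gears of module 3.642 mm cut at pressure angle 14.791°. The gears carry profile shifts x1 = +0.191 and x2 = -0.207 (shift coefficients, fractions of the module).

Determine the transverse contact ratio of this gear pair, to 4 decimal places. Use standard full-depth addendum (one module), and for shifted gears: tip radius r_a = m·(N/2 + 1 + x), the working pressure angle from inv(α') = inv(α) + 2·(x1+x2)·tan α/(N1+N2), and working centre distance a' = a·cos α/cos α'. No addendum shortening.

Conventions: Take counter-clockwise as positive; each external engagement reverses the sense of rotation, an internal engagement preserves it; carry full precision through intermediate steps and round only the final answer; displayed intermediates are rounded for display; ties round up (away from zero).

single-mesh involute tooth geometry (37T engaging 45T at module 3.642)
base radii: r_b1 = 65.144362, r_b2 = 79.229630
tip radii: r_a1 = 71.714622, r_a2 = 84.833106
inv(α') = inv(14.791°) + 2·(+0.191-0.207)·tan α/(37+45) = 0.00578867  ⇒  α' = 14.70581°
a' = a·cos α / cos α' = 149.3220·cos 14.791°/cos 14.70581° = 149.263564
action lengths: √(r_a1²−r_b1²) = 29.986648, √(r_a2²−r_b2²) = 30.320318
base pitch p_b = π·m·cos α = 11.062543
CR = (29.986648 + 30.320318 − 149.263564·sin 14.70581°)/11.062543 = 2.026254
contact ratio ≈ 2.0263

2.0263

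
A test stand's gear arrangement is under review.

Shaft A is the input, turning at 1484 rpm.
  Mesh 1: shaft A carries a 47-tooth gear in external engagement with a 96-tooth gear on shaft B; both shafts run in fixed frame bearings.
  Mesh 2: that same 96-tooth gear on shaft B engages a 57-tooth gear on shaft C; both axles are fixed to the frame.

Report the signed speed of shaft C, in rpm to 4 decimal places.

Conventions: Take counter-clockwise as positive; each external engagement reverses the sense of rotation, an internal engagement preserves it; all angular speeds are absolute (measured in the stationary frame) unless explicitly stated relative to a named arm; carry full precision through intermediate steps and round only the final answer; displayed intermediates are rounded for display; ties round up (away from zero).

+1223.6491 rpm

recognized (3 fixed axles, 2 meshes): fixed-axis compound train
mesh 1 [47T→96T]: ω = 1484.0000×47/96 = 726.5417 rpm, sense flips to −
mesh 2 [96T→57T]: ω = 726.5417×96/57 = 1223.6491 rpm, sense flips to +
signed output speed = +1223.6491 rpm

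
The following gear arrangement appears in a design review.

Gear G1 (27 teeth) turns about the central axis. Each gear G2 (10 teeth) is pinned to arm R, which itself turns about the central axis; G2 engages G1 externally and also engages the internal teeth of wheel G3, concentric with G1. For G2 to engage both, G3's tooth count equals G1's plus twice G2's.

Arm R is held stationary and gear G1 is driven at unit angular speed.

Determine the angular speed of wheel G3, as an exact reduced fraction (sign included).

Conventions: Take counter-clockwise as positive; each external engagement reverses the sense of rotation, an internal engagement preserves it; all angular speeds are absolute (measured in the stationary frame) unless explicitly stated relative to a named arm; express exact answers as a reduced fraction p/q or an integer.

-27/47

planetary set (27T centre, 10T on arm, 47T internal) — Willis relation
ring teeth: 27 + 2·10 = 47
27(ω_sun−ω_arm) = −47(ω_ring−ω_arm),  ω_arm = 0, ω_sun = 1
ω_ring = 0 − (27/47)(1−0) = -27/47
exact speed ratio = -27/47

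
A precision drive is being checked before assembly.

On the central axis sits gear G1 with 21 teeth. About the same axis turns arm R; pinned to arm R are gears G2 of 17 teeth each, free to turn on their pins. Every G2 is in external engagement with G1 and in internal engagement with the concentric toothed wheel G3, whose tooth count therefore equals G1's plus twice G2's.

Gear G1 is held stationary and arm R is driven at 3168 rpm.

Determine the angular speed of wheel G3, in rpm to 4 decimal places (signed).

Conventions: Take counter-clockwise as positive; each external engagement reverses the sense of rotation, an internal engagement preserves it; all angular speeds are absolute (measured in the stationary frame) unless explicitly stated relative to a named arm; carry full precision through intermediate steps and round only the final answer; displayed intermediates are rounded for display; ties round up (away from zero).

topology: planetary set — G1 21T / G2 17T / G3 55T, arm = carrier (Willis)
normalise by the input: solve with ω_arm = 1, then scale by 3168 rpm
ring teeth: 21 + 2·17 = 55
21(ω_sun−ω_arm) = −55(ω_ring−ω_arm),  ω_sun = 0, ω_arm = 1
ω_ring = 1 − (21/55)(0−1) = 76/55
scale: ω_ring = 76/55 × 3168 rpm = +4377.6000 rpm

+4377.6000 rpm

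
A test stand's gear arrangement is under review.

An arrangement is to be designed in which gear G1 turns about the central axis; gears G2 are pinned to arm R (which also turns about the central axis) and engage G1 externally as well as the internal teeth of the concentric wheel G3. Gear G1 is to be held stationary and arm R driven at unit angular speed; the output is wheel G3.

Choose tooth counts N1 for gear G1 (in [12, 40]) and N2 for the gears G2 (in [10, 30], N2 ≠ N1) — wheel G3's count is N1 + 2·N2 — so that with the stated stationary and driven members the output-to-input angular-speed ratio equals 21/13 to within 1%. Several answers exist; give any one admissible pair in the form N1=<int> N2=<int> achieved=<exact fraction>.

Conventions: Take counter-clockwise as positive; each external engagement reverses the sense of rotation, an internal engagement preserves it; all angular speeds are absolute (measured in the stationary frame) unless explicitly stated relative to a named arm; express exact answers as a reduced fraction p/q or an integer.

N1=32 N2=10 achieved=21/13

planetary set to be sized for 21/13 (Willis relation)
Willis with ω_sun = 0: ω_ring/ω_arm = (N1+N3)/N3; set equal to 21/13  ⇒  N3/N1 = 1/(21/13 − 1) = 13/8
N3 = N1 + 2·N2  ⇒  N2/N1 = (N3/N1 − 1)/2 = (13/8 − 1)/2 = 5/16
smallest multiple with N1 ≥ 12 and N2 ≥ 10: k = 2  ⇒  N1 = 2·16 = 32, N2 = 2·5 = 10 (N1 ≤ 40, N2 ≤ 30, N2 ≠ N1 ✓), N3 = 32 + 2·10 = 52
check: (N1+N3)/N3 with N1 = 32, N3 = 52 gives 21/13; |achieved − target| = 0 ≤ 21/1300 ✓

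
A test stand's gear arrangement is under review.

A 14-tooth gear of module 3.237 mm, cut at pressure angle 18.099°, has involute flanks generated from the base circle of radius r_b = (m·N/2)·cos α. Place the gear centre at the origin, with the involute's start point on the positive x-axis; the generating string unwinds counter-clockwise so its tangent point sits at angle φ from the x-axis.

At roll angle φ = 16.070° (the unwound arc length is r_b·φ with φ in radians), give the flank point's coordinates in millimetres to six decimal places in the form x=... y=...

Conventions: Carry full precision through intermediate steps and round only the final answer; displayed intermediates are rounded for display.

topology: single-mesh involute geometry — m = 3.237, N = 14
pitch radius r_p = m·N/2 = 3.237·14/2 = 22.659000
base radius r_b = r_p·cos α = 22.659000·cos 18.099° = 21.537859
roll angle φ = 16.070° = 0.28047441 rad
x = r_b·(cos φ + φ·sin φ) = 22.368419
y = r_b·(sin φ − φ·cos φ) = 0.157160

x=22.368419 y=0.157160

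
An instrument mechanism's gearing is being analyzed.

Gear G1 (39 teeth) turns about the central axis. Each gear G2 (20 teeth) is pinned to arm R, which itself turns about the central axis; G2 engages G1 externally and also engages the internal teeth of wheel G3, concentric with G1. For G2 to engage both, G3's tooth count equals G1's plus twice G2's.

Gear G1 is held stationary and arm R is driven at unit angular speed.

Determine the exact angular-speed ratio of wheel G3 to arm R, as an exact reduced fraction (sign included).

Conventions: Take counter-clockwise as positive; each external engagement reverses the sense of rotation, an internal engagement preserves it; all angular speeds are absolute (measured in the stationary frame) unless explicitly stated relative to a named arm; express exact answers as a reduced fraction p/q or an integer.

118/79

planetary set (39T centre, 20T on arm, 79T internal) — Willis relation
ring teeth: 39 + 2·20 = 79
39(ω_sun−ω_arm) = −79(ω_ring−ω_arm),  ω_sun = 0, ω_arm = 1
ω_ring = 1 − (39/79)(0−1) = 118/79
ω_out/ω_in = 118/79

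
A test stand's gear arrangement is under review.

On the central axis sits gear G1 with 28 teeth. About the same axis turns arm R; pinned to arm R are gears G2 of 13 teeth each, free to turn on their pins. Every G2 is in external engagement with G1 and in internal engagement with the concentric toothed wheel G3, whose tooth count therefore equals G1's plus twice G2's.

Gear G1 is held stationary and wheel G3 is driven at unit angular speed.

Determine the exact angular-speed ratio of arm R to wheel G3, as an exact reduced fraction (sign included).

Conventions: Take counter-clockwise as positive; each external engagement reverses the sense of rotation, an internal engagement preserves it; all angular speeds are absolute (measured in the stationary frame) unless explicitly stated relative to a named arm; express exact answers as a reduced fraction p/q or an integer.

class = planetary set [G3 = 28+2·13 = 54; Willis about the carrier]
ring teeth: 28 + 2·13 = 54
28(ω_sun−ω_arm) = −54(ω_ring−ω_arm),  ω_sun = 0, ω_ring = 1
28(0−ω_arm) = −54(1−ω_arm)  ⇒  82·ω_arm = 54  ⇒  ω_arm = 27/41
ω_out/ω_in = 27/41

27/41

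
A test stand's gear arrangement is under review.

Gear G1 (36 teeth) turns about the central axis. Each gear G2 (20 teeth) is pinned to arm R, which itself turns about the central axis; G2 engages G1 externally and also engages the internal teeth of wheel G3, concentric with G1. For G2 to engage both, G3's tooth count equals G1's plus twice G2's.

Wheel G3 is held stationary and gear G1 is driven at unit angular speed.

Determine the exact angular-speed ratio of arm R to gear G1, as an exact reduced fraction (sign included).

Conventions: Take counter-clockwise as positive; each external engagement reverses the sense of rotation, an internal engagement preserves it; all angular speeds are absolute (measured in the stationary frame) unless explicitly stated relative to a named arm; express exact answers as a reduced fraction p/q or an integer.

9/28

topology: planetary set — G1 36T / G2 20T / G3 76T, arm = carrier (Willis)
ring teeth: 36 + 2·20 = 76
36(ω_sun−ω_arm) = −76(ω_ring−ω_arm),  ω_ring = 0, ω_sun = 1
36(1−ω_arm) = −76(0−ω_arm)  ⇒  112·ω_arm = 36  ⇒  ω_arm = 9/28
ω_out/ω_in = 9/28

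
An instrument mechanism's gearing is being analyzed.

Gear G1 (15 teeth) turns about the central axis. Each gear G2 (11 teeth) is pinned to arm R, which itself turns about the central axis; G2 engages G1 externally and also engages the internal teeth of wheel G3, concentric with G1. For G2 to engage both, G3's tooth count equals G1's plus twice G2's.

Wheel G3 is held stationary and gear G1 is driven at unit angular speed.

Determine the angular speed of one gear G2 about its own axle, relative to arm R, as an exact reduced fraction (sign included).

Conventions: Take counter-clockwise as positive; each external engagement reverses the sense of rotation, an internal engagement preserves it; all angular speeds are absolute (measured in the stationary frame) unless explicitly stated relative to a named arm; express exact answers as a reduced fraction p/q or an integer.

class = planetary set [G3 = 15+2·11 = 37; Willis about the carrier]
ring teeth: 15 + 2·11 = 37
15(ω_sun−ω_arm) = −37(ω_ring−ω_arm),  ω_ring = 0, ω_sun = 1
15(1−ω_arm) = −37(0−ω_arm)  ⇒  52·ω_arm = 15  ⇒  ω_arm = 15/52
sun–planet mesh: 15·(1−15/52) = −11·(ω_p−ω_arm)  ⇒  ω_p−ω_arm = -555/572
exact speed ratio = -555/572

-555/572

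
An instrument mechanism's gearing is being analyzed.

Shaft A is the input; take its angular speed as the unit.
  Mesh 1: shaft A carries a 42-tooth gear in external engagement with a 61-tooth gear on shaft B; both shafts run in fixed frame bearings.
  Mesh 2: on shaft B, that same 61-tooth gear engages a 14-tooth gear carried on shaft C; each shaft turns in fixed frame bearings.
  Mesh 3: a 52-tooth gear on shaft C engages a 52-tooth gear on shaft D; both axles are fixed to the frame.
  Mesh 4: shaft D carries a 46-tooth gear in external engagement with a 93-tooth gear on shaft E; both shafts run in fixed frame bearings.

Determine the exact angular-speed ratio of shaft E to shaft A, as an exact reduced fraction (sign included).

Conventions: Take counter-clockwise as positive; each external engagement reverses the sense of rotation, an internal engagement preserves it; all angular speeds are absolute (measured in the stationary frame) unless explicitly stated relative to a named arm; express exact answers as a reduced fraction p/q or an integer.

class = fixed-axis compound train [4 meshes; 4 ratios multiply, 4 sense flips]
mesh 1 [42T→61T]: running ratio 42/61, sense −
mesh 2 [61T→14T]: running ratio 3, sense +
mesh 3 [52T→52T]: running ratio 3, sense −
mesh 4 [46T→93T]: running ratio 46/31, sense +
ω_out/ω_in = 46/31

46/31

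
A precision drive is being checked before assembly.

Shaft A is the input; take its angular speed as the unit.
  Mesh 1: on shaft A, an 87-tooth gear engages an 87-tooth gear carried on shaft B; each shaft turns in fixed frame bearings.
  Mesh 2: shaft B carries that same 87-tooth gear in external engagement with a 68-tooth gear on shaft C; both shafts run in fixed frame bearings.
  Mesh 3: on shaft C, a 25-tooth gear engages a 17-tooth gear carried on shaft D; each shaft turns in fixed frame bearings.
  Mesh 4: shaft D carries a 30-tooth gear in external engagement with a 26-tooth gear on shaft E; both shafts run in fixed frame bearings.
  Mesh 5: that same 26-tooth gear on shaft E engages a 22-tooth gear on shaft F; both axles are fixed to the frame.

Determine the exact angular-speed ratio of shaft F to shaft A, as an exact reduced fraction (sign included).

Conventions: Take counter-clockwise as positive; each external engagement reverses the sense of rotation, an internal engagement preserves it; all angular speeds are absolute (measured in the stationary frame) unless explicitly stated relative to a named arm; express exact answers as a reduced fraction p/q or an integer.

-32625/12716

class = fixed-axis compound train [5 meshes; 5 ratios multiply, 5 sense flips]
mesh 1 [87T→87T]: running ratio 1, sense −
mesh 2 [87T→68T]: running ratio 87/68, sense +
mesh 3 [25T→17T]: running ratio 2175/1156, sense −
mesh 4 [30T→26T]: running ratio 32625/15028, sense +
mesh 5 [26T→22T]: running ratio 32625/12716, sense −
ω_out/ω_in = -32625/12716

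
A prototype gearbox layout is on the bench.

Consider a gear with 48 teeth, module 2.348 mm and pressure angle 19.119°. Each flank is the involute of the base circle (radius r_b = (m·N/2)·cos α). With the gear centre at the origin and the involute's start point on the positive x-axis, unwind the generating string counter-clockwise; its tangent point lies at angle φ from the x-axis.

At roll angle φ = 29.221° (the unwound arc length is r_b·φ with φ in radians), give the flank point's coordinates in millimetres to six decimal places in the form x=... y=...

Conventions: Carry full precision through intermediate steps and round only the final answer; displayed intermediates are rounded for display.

recognized (one wheel, involute flank): single-mesh tooth geometry, m = 2.348, N = 48
pitch radius r_p = m·N/2 = 2.348·48/2 = 56.352000
base radius r_b = r_p·cos α = 56.352000·cos 19.119° = 53.243643
roll angle φ = 29.221° = 0.51000266 rad
x = r_b·(cos φ + φ·sin φ) = 59.724251
y = r_b·(sin φ − φ·cos φ) = 2.293641

x=59.724251 y=2.293641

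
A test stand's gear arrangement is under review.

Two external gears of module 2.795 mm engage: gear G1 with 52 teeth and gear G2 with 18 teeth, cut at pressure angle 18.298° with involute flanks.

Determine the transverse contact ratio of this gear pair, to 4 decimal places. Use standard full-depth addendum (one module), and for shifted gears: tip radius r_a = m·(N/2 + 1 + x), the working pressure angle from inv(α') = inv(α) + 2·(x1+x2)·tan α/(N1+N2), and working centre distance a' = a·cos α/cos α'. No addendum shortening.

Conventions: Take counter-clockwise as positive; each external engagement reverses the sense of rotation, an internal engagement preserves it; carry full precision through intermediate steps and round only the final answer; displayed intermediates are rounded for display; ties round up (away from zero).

class = single-mesh tooth geometry [involute pair 52T × 18T, m = 2.795]
base radii: r_b1 = 68.995546, r_b2 = 23.883074
tip radii: r_a1 = 75.465000, r_a2 = 27.950000
no profile shift: α' = α, a' = a
action lengths: √(r_a1²−r_b1²) = 30.570915, √(r_a2²−r_b2²) = 14.518998
base pitch p_b = π·m·cos α = 8.336765
CR = (30.570915 + 14.518998 − 97.825000·sin 18.29800°)/8.336765 = 1.724511
contact ratio ≈ 1.7245

1.7245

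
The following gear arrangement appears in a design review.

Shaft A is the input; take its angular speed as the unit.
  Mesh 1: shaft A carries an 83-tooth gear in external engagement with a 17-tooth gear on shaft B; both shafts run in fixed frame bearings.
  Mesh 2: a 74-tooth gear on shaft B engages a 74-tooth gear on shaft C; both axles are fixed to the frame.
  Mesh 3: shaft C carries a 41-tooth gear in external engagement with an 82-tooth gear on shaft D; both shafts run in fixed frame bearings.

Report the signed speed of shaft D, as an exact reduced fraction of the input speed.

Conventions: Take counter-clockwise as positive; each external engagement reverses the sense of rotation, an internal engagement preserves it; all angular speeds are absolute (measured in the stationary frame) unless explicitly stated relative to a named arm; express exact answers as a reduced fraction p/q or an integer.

3-mesh fixed-axis compound train (all bearings frame-fixed)
mesh 1 [83T→17T]: |ω|/ω_in = 1×83/17 = 83/17, sense flips to −
mesh 2 [74T→74T]: |ω|/ω_in = (83/17)×74/74 = 83/17, sense flips to +
mesh 3 [41T→82T]: |ω|/ω_in = (83/17)×41/82 = 83/34, sense flips to −
signed output speed (× input speed) = -83/34

-83/34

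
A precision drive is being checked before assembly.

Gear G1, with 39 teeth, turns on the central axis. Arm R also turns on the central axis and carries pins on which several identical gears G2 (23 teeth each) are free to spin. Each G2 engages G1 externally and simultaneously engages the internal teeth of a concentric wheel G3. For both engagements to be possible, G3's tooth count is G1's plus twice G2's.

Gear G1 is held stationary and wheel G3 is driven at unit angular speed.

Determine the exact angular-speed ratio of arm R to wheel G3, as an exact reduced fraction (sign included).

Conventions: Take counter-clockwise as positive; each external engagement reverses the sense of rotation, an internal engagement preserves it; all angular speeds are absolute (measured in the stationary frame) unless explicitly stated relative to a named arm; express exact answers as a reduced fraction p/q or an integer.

85/124

planetary set (39T centre, 23T on arm, 85T internal) — Willis relation
ring teeth: 39 + 2·23 = 85
39(ω_sun−ω_arm) = −85(ω_ring−ω_arm),  ω_sun = 0, ω_ring = 1
39(0−ω_arm) = −85(1−ω_arm)  ⇒  124·ω_arm = 85  ⇒  ω_arm = 85/124
ω_out/ω_in = 85/124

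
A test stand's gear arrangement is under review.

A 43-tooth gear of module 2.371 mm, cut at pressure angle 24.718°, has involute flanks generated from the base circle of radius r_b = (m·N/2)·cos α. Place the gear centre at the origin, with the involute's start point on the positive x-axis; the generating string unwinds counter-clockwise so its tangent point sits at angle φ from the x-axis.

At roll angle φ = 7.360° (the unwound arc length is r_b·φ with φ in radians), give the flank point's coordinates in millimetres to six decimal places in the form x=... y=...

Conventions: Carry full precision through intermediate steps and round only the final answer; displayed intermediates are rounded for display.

x=46.686345 y=0.032664

class = single-mesh tooth geometry [base-circle involute, m = 2.371, 43T]
pitch radius r_p = m·N/2 = 2.371·43/2 = 50.976500
base radius r_b = r_p·cos α = 50.976500·cos 24.718° = 46.305873
roll angle φ = 7.360° = 0.12845623 rad
x = r_b·(cos φ + φ·sin φ) = 46.686345
y = r_b·(sin φ − φ·cos φ) = 0.032664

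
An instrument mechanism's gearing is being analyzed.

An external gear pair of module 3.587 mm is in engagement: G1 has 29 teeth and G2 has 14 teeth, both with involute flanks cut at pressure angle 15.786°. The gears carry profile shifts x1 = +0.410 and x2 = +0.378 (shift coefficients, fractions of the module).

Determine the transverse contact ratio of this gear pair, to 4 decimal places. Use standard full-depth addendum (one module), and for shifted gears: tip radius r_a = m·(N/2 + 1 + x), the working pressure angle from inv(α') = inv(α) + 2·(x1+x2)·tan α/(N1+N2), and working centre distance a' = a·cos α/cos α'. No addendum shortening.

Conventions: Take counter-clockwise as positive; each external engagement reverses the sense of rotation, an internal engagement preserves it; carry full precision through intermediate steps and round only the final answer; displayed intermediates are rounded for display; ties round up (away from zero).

1.5386

topology: single-mesh involute geometry — m = 3.587, 29T/14T pair
base radii: r_b1 = 50.049860, r_b2 = 24.162001
tip radii: r_a1 = 57.069170, r_a2 = 30.051886
inv(α') = inv(15.786°) + 2·(+0.410+0.378)·tan α/(29+14) = 0.01755147  ⇒  α' = 21.07999°
a' = a·cos α / cos α' = 77.1205·cos 15.786°/cos 21.07999° = 79.534365
action lengths: √(r_a1²−r_b1²) = 27.420826, √(r_a2²−r_b2²) = 17.869346
base pitch p_b = π·m·cos α = 10.843881
CR = (27.420826 + 17.869346 − 79.534365·sin 21.07999°)/10.843881 = 1.538561
contact ratio ≈ 1.5386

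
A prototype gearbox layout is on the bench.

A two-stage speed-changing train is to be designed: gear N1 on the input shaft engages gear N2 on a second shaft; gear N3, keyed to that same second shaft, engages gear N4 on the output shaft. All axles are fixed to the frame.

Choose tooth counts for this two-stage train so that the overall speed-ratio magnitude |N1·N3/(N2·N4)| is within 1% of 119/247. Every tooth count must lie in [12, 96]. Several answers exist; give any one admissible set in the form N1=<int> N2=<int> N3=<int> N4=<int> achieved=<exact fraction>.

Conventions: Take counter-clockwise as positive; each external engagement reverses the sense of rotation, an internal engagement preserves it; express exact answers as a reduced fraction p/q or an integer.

design class (target 119/247): fixed-axis compound train
target = 119/247 in lowest terms: an exact hit needs N1·N3 = k·119 and N2·N4 = k·247 for one integer k, every count in [12, 96]; additionally prefer no 1:1 stage (N1 ≠ N2, N3 ≠ N4)
k = 1: no 1:1-free in-range split of k·119 and k·247 into factor pairs; take k = 2
k = 2: N1·N3 = 238 = 14·17, N2·N4 = 494 = 13·38
achieved = 14·17/(13·38) = 119/247; |achieved − target| = 0 ≤ 119/24700 ✓

N1=14 N2=13 N3=17 N4=38 achieved=119/247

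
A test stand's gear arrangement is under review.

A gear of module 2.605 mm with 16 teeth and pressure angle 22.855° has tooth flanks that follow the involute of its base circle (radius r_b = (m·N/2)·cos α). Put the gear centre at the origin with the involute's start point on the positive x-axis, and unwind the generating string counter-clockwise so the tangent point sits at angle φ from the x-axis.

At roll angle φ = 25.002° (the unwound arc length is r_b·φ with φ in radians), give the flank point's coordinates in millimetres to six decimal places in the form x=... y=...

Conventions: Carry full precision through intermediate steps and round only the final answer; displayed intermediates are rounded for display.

recognized (one wheel, involute flank): single-mesh tooth geometry, m = 2.605, N = 16
pitch radius r_p = m·N/2 = 2.605·16/2 = 20.840000
base radius r_b = r_p·cos α = 20.840000·cos 22.855° = 19.203867
roll angle φ = 25.002° = 0.43636722 rad
x = r_b·(cos φ + φ·sin φ) = 20.946111
y = r_b·(sin φ − φ·cos φ) = 0.521833

x=20.946111 y=0.521833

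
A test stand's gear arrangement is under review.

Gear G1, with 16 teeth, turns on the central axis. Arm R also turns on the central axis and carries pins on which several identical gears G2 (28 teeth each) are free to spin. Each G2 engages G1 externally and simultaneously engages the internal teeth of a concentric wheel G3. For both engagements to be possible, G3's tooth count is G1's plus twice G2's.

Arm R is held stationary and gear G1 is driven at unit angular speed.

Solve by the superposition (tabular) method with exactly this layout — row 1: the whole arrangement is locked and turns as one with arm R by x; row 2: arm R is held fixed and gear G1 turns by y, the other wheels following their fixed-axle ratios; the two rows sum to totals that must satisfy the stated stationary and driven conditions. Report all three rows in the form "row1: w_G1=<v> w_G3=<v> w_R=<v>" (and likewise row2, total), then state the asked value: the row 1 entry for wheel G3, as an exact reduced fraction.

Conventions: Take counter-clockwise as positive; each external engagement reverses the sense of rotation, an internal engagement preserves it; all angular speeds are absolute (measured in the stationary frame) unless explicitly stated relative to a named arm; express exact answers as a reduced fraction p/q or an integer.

row1: w_G1=0 w_G3=0 w_R=0
row2: w_G1=1 w_G3=-2/9 w_R=0
total: w_G1=1 w_G3=-2/9 w_R=0
asked value: 0

recognized (axles ride arm R): planetary set, 16/28/72 teeth
row 1 — lock + rotate with arm: ω_sun = ω_ring = ω_arm = x
row 2 (arm held, sun turns y): ω_ring = −(16/72)·y, ω_arm = 0
boundary: total ω_arm = x = 0 and total ω_sun = x + y = 1  ⇒  y = 1, x = 0
row 2 ring = −(16/72)·1 = -2/9
totals (row 1 + row 2): sun 0 + 1 = 1, ring 0 + (-2/9) = -2/9, arm 0 + 0 = 0
asked cell (row1, ring) = 0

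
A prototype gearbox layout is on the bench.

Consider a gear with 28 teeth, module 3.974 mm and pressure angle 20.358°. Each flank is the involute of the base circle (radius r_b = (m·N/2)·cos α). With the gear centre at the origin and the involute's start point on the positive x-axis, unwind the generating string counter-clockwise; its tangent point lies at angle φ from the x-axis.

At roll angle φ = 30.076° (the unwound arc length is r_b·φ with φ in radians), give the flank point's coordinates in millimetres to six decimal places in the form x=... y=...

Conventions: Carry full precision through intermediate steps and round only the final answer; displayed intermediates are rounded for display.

recognized (one wheel, involute flank): single-mesh tooth geometry, m = 3.974, N = 28
pitch radius r_p = m·N/2 = 3.974·28/2 = 55.636000
base radius r_b = r_p·cos α = 55.636000·cos 20.358° = 52.160823
roll angle φ = 30.076° = 0.52492523 rad
x = r_b·(cos φ + φ·sin φ) = 58.859670
y = r_b·(sin φ − φ·cos φ) = 2.446252

x=58.859670 y=2.446252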